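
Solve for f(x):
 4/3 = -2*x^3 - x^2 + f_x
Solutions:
 f(x) = C1 + x^4/2 + x^3/3 + 4*x/3


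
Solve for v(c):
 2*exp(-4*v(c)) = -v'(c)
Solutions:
 v(c) = log(-I*(C1 - 8*c)^(1/4))
 v(c) = log(I*(C1 - 8*c)^(1/4))
 v(c) = log(-(C1 - 8*c)^(1/4))
 v(c) = log(C1 - 8*c)/4


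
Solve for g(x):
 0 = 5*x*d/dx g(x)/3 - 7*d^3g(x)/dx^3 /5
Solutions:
 g(x) = C1 + Integral(C2*airyai(105^(2/3)*x/21) + C3*airybi(105^(2/3)*x/21), x)


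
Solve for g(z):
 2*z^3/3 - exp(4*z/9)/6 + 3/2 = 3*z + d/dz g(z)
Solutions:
 g(z) = C1 + z^4/6 - 3*z^2/2 + 3*z/2 - 3*exp(4*z/9)/8


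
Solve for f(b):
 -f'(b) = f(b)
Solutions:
 f(b) = C1*exp(-b)


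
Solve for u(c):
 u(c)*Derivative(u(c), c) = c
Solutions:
 u(c) = -sqrt(C1 + c^2)
 u(c) = sqrt(C1 + c^2)


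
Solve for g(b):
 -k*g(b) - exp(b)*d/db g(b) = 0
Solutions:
 g(b) = C1*exp(k*exp(-b))


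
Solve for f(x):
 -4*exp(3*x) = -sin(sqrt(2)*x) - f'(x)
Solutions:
 f(x) = C1 + 4*exp(3*x)/3 + sqrt(2)*cos(sqrt(2)*x)/2


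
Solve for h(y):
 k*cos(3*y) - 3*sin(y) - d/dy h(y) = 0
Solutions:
 h(y) = C1 + k*sin(3*y)/3 + 3*cos(y)


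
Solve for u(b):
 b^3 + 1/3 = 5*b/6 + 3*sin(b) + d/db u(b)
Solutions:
 u(b) = C1 + b^4/4 - 5*b^2/12 + b/3 + 3*cos(b)


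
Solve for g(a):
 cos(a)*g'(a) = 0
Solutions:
 g(a) = C1


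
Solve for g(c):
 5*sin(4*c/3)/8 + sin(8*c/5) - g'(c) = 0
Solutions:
 g(c) = C1 - 15*cos(4*c/3)/32 - 5*cos(8*c/5)/8


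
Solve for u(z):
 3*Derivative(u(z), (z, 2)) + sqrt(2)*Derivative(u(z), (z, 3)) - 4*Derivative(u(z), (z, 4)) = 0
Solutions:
 u(z) = C1 + C2*z + C3*exp(-sqrt(2)*z/2) + C4*exp(3*sqrt(2)*z/4)


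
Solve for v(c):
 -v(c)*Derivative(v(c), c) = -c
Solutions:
 v(c) = -sqrt(C1 + c^2)
 v(c) = sqrt(C1 + c^2)


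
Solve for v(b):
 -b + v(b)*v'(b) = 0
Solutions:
 v(b) = -sqrt(C1 + b^2)
 v(b) = sqrt(C1 + b^2)


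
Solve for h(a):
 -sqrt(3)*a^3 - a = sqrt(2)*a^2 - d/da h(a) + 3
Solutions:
 h(a) = C1 + sqrt(3)*a^4/4 + sqrt(2)*a^3/3 + a^2/2 + 3*a


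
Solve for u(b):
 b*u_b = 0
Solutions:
 u(b) = C1


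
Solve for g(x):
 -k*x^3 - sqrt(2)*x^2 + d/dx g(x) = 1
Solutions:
 g(x) = C1 + k*x^4/4 + sqrt(2)*x^3/3 + x


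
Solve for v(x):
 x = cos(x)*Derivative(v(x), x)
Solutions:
 v(x) = C1 + Integral(x/cos(x), x)


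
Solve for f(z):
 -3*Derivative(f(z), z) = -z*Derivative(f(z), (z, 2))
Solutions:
 f(z) = C1 + C2*z^4


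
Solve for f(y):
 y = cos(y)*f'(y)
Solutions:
 f(y) = C1 + Integral(y/cos(y), y)


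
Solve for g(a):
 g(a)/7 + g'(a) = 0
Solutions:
 g(a) = C1*exp(-a/7)


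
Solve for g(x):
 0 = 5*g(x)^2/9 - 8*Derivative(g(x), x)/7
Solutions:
 g(x) = -72/(C1 + 35*x)


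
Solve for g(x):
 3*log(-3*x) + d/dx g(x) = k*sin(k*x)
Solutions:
 g(x) = C1 + k*Piecewise((-cos(k*x)/k, Ne(k, 0)), (0, True)) - 3*x*log(-x) - 3*x*log(3) + 3*x


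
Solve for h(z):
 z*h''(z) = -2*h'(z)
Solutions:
 h(z) = C1 + C2/z


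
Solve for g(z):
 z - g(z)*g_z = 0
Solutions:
 g(z) = -sqrt(C1 + z^2)
 g(z) = sqrt(C1 + z^2)


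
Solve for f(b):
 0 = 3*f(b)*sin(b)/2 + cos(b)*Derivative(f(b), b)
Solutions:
 f(b) = C1*cos(b)^(3/2)


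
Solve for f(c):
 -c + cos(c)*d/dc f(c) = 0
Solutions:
 f(c) = C1 + Integral(c/cos(c), c)


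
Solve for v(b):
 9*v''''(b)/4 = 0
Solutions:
 v(b) = C1 + C2*b + C3*b^2 + C4*b^3


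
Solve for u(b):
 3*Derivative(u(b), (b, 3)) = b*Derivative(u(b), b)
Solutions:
 u(b) = C1 + Integral(C2*airyai(3^(2/3)*b/3) + C3*airybi(3^(2/3)*b/3), b)


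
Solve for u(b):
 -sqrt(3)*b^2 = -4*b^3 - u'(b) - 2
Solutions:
 u(b) = C1 - b^4 + sqrt(3)*b^3/3 - 2*b


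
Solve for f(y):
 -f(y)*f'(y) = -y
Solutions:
 f(y) = -sqrt(C1 + y^2)
 f(y) = sqrt(C1 + y^2)


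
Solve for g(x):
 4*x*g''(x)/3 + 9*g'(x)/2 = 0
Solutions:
 g(x) = C1 + C2/x^(19/8)


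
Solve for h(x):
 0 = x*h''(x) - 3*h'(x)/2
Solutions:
 h(x) = C1 + C2*x^(5/2)


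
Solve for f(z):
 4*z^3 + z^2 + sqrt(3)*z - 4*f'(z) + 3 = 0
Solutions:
 f(z) = C1 + z^4/4 + z^3/12 + sqrt(3)*z^2/8 + 3*z/4


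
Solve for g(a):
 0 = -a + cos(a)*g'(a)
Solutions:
 g(a) = C1 + Integral(a/cos(a), a)


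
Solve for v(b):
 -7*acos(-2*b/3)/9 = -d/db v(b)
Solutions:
 v(b) = C1 + 7*b*acos(-2*b/3)/9 + 7*sqrt(9 - 4*b^2)/18


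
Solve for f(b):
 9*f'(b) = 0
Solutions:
 f(b) = C1


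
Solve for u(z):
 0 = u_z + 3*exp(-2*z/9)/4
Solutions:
 u(z) = C1 + 27*exp(-2*z/9)/8


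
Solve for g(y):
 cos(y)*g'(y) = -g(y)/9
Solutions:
 g(y) = C1*(sin(y) - 1)^(1/18)/(sin(y) + 1)^(1/18)


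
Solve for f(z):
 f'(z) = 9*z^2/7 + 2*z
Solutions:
 f(z) = C1 + 3*z^3/7 + z^2


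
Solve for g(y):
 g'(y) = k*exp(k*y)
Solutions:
 g(y) = C1 + exp(k*y)


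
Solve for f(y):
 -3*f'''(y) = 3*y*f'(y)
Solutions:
 f(y) = C1 + Integral(C2*airyai(-y) + C3*airybi(-y), y)


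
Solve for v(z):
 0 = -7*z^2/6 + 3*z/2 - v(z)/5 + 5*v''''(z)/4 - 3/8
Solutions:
 v(z) = C1*exp(-sqrt(10)*z/5) + C2*exp(sqrt(10)*z/5) + C3*sin(sqrt(10)*z/5) + C4*cos(sqrt(10)*z/5) - 35*z^2/6 + 15*z/2 - 15/8


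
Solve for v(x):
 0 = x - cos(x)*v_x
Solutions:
 v(x) = C1 + Integral(x/cos(x), x)


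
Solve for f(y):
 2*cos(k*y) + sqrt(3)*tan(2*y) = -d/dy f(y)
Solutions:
 f(y) = C1 - 2*Piecewise((sin(k*y)/k, Ne(k, 0)), (y, True)) + sqrt(3)*log(cos(2*y))/2


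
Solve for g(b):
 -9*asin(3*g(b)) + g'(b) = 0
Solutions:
 Integral(1/asin(3*_y), (_y, g(b))) = C1 + 9*b


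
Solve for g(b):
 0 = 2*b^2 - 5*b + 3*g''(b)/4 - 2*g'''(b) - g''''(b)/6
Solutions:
 g(b) = C1 + C2*b + C3*exp(3*b*(-2 + 3*sqrt(2)/2)) + C4*exp(-3*b*(2 + 3*sqrt(2)/2)) - 2*b^4/9 - 34*b^3/27 - 32*b^2/3


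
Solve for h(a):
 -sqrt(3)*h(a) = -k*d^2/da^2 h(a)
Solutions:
 h(a) = C1*exp(-3^(1/4)*a*sqrt(1/k)) + C2*exp(3^(1/4)*a*sqrt(1/k))


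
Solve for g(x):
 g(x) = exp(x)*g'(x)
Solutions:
 g(x) = C1*exp(-exp(-x))


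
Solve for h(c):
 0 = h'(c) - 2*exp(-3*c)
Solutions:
 h(c) = C1 - 2*exp(-3*c)/3


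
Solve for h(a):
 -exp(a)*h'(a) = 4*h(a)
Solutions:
 h(a) = C1*exp(4*exp(-a))


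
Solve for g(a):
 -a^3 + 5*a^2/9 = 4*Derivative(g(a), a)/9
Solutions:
 g(a) = C1 - 9*a^4/16 + 5*a^3/12


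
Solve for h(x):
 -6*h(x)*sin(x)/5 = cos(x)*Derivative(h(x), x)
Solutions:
 h(x) = C1*cos(x)^(6/5)


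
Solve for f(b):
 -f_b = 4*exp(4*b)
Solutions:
 f(b) = C1 - exp(4*b)


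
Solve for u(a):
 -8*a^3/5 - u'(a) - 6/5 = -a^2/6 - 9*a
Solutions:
 u(a) = C1 - 2*a^4/5 + a^3/18 + 9*a^2/2 - 6*a/5


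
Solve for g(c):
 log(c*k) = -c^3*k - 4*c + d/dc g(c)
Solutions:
 g(c) = C1 + c^4*k/4 + 2*c^2 + c*log(c*k) - c


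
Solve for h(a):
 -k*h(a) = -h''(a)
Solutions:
 h(a) = C1*exp(-a*sqrt(k)) + C2*exp(a*sqrt(k))


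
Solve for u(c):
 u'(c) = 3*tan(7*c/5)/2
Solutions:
 u(c) = C1 - 15*log(cos(7*c/5))/14


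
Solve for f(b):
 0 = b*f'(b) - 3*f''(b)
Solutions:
 f(b) = C1 + C2*erfi(sqrt(6)*b/6)


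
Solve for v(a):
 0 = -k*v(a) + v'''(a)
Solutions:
 v(a) = C1*exp(a*k^(1/3)) + C2*exp(a*k^(1/3)*(-1 + sqrt(3)*I)/2) + C3*exp(-a*k^(1/3)*(1 + sqrt(3)*I)/2)


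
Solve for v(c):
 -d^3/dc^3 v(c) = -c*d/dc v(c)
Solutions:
 v(c) = C1 + Integral(C2*airyai(c) + C3*airybi(c), c)


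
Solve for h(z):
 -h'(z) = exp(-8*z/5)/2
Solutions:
 h(z) = C1 + 5*exp(-8*z/5)/16


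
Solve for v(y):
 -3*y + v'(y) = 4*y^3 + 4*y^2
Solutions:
 v(y) = C1 + y^4 + 4*y^3/3 + 3*y^2/2


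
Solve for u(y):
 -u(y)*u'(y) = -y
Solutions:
 u(y) = -sqrt(C1 + y^2)
 u(y) = sqrt(C1 + y^2)


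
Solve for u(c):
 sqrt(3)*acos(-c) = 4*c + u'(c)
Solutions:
 u(c) = C1 - 2*c^2 + sqrt(3)*(c*acos(-c) + sqrt(1 - c^2))


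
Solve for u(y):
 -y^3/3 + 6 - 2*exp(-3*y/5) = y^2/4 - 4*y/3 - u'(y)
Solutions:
 u(y) = C1 + y^4/12 + y^3/12 - 2*y^2/3 - 6*y - 10*exp(-3*y/5)/3


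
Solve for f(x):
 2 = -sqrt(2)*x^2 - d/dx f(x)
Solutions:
 f(x) = C1 - sqrt(2)*x^3/3 - 2*x


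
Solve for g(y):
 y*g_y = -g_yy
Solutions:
 g(y) = C1 + C2*erf(sqrt(2)*y/2)


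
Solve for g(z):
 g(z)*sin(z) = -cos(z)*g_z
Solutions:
 g(z) = C1*cos(z)


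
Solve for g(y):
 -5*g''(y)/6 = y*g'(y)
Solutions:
 g(y) = C1 + C2*erf(sqrt(15)*y/5)


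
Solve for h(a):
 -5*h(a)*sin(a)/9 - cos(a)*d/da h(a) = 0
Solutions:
 h(a) = C1*cos(a)^(5/9)


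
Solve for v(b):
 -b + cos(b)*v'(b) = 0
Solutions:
 v(b) = C1 + Integral(b/cos(b), b)


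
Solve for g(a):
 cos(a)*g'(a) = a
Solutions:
 g(a) = C1 + Integral(a/cos(a), a)


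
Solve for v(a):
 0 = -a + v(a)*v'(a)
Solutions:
 v(a) = -sqrt(C1 + a^2)
 v(a) = sqrt(C1 + a^2)


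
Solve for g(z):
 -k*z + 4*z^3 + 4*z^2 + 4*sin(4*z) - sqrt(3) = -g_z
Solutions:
 g(z) = C1 + k*z^2/2 - z^4 - 4*z^3/3 + sqrt(3)*z + cos(4*z)


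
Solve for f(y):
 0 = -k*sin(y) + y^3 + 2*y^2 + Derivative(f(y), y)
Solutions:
 f(y) = C1 - k*cos(y) - y^4/4 - 2*y^3/3


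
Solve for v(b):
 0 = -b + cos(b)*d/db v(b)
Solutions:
 v(b) = C1 + Integral(b/cos(b), b)


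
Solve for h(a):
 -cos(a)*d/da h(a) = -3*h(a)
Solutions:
 h(a) = C1*(sin(a) + 1)^(3/2)/(sin(a) - 1)^(3/2)


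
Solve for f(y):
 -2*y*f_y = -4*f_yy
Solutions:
 f(y) = C1 + C2*erfi(y/2)


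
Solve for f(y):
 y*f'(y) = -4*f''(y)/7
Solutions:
 f(y) = C1 + C2*erf(sqrt(14)*y/4)


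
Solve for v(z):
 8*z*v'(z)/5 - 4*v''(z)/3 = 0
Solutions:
 v(z) = C1 + C2*erfi(sqrt(15)*z/5)


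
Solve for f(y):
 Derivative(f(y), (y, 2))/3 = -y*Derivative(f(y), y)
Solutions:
 f(y) = C1 + C2*erf(sqrt(6)*y/2)


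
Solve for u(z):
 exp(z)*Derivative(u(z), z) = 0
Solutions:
 u(z) = C1


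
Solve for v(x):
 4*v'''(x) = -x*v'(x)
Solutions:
 v(x) = C1 + Integral(C2*airyai(-2^(1/3)*x/2) + C3*airybi(-2^(1/3)*x/2), x)


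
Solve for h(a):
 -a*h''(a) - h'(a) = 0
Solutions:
 h(a) = C1 + C2*log(a)


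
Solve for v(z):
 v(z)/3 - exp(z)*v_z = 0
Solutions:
 v(z) = C1*exp(-exp(-z)/3)


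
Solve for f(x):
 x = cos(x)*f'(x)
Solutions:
 f(x) = C1 + Integral(x/cos(x), x)


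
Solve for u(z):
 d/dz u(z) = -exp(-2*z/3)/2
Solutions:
 u(z) = C1 + 3*exp(-2*z/3)/4


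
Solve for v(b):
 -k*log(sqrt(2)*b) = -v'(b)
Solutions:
 v(b) = C1 + b*k*log(b) - b*k + b*k*log(2)/2


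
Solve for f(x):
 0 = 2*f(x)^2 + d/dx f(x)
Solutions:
 f(x) = 1/(C1 + 2*x)


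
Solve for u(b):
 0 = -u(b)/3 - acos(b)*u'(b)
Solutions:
 u(b) = C1*exp(-Integral(1/acos(b), b)/3)


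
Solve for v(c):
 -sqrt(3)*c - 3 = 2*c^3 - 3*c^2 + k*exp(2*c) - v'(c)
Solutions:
 v(c) = C1 + c^4/2 - c^3 + sqrt(3)*c^2/2 + 3*c + k*exp(2*c)/2


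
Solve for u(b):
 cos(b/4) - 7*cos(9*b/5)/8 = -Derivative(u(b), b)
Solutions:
 u(b) = C1 - 4*sin(b/4) + 35*sin(9*b/5)/72


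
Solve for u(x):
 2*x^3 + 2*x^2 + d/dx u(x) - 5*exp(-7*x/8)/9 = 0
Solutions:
 u(x) = C1 - x^4/2 - 2*x^3/3 - 40*exp(-7*x/8)/63


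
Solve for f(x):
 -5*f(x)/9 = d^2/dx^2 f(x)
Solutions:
 f(x) = C1*sin(sqrt(5)*x/3) + C2*cos(sqrt(5)*x/3)


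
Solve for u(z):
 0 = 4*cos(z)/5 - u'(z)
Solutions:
 u(z) = C1 + 4*sin(z)/5


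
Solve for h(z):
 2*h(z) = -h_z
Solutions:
 h(z) = C1*exp(-2*z)


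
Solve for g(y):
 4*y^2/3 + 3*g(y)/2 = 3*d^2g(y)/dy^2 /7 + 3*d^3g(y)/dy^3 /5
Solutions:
 g(y) = C1*exp(-y*(10*10^(2/3)/(21*sqrt(190281) + 9161)^(1/3) + 20 + 10^(1/3)*(21*sqrt(190281) + 9161)^(1/3))/84)*sin(10^(1/3)*sqrt(3)*y*(-(21*sqrt(190281) + 9161)^(1/3) + 10*10^(1/3)/(21*sqrt(190281) + 9161)^(1/3))/84) + C2*exp(-y*(10*10^(2/3)/(21*sqrt(190281) + 9161)^(1/3) + 20 + 10^(1/3)*(21*sqrt(190281) + 9161)^(1/3))/84)*cos(10^(1/3)*sqrt(3)*y*(-(21*sqrt(190281) + 9161)^(1/3) + 10*10^(1/3)/(21*sqrt(190281) + 9161)^(1/3))/84) + C3*exp(y*(-10 + 10*10^(2/3)/(21*sqrt(190281) + 9161)^(1/3) + 10^(1/3)*(21*sqrt(190281) + 9161)^(1/3))/42) - 8*y^2/9 - 32/63


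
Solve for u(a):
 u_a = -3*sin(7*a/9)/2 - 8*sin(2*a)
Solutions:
 u(a) = C1 + 27*cos(7*a/9)/14 + 4*cos(2*a)


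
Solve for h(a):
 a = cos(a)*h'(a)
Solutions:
 h(a) = C1 + Integral(a/cos(a), a)


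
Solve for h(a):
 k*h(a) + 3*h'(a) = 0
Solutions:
 h(a) = C1*exp(-a*k/3)


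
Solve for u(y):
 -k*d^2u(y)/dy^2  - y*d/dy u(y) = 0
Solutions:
 u(y) = C1 + C2*sqrt(k)*erf(sqrt(2)*y*sqrt(1/k)/2)


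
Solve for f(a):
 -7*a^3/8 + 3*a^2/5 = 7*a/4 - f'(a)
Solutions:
 f(a) = C1 + 7*a^4/32 - a^3/5 + 7*a^2/8


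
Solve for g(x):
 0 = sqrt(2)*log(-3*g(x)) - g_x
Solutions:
 -sqrt(2)*Integral(1/(log(-_y) + log(3)), (_y, g(x)))/2 = C1 - x


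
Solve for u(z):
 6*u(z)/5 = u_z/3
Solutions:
 u(z) = C1*exp(18*z/5)


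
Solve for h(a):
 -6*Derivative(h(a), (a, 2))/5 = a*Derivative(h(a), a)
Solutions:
 h(a) = C1 + C2*erf(sqrt(15)*a/6)


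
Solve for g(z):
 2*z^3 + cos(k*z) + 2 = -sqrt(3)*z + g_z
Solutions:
 g(z) = C1 + z^4/2 + sqrt(3)*z^2/2 + 2*z + sin(k*z)/k


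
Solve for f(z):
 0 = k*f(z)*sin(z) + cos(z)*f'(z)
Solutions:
 f(z) = C1*exp(k*log(cos(z)))


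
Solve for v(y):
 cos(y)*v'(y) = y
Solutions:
 v(y) = C1 + Integral(y/cos(y), y)


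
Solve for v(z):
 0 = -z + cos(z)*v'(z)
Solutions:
 v(z) = C1 + Integral(z/cos(z), z)


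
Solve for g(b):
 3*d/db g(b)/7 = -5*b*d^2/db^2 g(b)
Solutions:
 g(b) = C1 + C2*b^(32/35)


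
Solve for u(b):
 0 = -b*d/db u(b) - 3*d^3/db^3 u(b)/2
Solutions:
 u(b) = C1 + Integral(C2*airyai(-2^(1/3)*3^(2/3)*b/3) + C3*airybi(-2^(1/3)*3^(2/3)*b/3), b)


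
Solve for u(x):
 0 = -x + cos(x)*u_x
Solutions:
 u(x) = C1 + Integral(x/cos(x), x)


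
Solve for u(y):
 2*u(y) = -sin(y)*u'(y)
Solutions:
 u(y) = C1*(cos(y) + 1)/(cos(y) - 1)


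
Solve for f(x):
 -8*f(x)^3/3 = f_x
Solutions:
 f(x) = -sqrt(6)*sqrt(-1/(C1 - 8*x))/2
 f(x) = sqrt(6)*sqrt(-1/(C1 - 8*x))/2


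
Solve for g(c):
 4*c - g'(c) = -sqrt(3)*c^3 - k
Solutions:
 g(c) = C1 + sqrt(3)*c^4/4 + 2*c^2 + c*k


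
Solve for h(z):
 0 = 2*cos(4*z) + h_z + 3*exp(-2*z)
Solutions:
 h(z) = C1 - sin(4*z)/2 + 3*exp(-2*z)/2


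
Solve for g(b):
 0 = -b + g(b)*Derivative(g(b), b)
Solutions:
 g(b) = -sqrt(C1 + b^2)
 g(b) = sqrt(C1 + b^2)


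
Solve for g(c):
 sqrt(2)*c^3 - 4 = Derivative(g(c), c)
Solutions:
 g(c) = C1 + sqrt(2)*c^4/4 - 4*c


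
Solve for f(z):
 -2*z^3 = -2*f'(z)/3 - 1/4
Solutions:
 f(z) = C1 + 3*z^4/4 - 3*z/8


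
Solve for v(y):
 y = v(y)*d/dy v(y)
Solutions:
 v(y) = -sqrt(C1 + y^2)
 v(y) = sqrt(C1 + y^2)


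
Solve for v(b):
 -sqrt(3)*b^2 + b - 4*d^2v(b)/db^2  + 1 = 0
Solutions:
 v(b) = C1 + C2*b - sqrt(3)*b^4/48 + b^3/24 + b^2/8


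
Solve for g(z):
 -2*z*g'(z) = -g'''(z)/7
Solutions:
 g(z) = C1 + Integral(C2*airyai(14^(1/3)*z) + C3*airybi(14^(1/3)*z), z)


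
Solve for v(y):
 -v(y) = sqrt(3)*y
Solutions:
 v(y) = -sqrt(3)*y


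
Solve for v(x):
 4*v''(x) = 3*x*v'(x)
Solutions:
 v(x) = C1 + C2*erfi(sqrt(6)*x/4)


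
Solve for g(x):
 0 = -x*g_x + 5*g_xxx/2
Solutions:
 g(x) = C1 + Integral(C2*airyai(2^(1/3)*5^(2/3)*x/5) + C3*airybi(2^(1/3)*5^(2/3)*x/5), x)


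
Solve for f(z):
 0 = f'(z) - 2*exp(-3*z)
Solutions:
 f(z) = C1 - 2*exp(-3*z)/3


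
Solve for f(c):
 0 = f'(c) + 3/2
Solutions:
 f(c) = C1 - 3*c/2


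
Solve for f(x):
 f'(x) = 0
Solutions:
 f(x) = C1


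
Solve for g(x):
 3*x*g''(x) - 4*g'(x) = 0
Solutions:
 g(x) = C1 + C2*x^(7/3)


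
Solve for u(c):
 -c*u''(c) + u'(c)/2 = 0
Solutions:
 u(c) = C1 + C2*c^(3/2)


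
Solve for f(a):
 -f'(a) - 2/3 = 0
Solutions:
 f(a) = C1 - 2*a/3


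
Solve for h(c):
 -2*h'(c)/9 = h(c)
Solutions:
 h(c) = C1*exp(-9*c/2)


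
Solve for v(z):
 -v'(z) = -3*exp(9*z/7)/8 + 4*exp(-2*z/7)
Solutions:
 v(z) = C1 + 7*exp(9*z/7)/24 + 14*exp(-2*z/7)


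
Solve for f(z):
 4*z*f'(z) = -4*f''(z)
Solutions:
 f(z) = C1 + C2*erf(sqrt(2)*z/2)


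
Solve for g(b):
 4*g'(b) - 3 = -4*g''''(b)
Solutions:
 g(b) = C1 + C4*exp(-b) + 3*b/4 + (C2*sin(sqrt(3)*b/2) + C3*cos(sqrt(3)*b/2))*exp(b/2)


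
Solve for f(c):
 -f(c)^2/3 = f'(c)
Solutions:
 f(c) = 3/(C1 + c)


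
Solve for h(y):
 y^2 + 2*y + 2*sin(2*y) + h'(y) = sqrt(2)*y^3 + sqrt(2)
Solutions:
 h(y) = C1 + sqrt(2)*y^4/4 - y^3/3 - y^2 + sqrt(2)*y + cos(2*y)


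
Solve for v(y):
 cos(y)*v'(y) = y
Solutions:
 v(y) = C1 + Integral(y/cos(y), y)


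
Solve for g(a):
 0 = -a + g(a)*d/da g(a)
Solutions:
 g(a) = -sqrt(C1 + a^2)
 g(a) = sqrt(C1 + a^2)


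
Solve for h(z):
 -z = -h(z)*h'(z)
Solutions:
 h(z) = -sqrt(C1 + z^2)
 h(z) = sqrt(C1 + z^2)


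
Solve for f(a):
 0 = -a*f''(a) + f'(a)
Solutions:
 f(a) = C1 + C2*a^2


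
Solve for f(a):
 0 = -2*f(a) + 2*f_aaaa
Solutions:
 f(a) = C1*exp(-a) + C2*exp(a) + C3*sin(a) + C4*cos(a)


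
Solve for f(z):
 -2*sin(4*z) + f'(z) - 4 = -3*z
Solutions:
 f(z) = C1 - 3*z^2/2 + 4*z - cos(4*z)/2


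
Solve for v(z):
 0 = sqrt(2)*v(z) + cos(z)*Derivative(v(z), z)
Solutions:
 v(z) = C1*(sin(z) - 1)^(sqrt(2)/2)/(sin(z) + 1)^(sqrt(2)/2)


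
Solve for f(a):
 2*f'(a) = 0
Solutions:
 f(a) = C1


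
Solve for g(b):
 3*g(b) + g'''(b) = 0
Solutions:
 g(b) = C3*exp(-3^(1/3)*b) + (C1*sin(3^(5/6)*b/2) + C2*cos(3^(5/6)*b/2))*exp(3^(1/3)*b/2)


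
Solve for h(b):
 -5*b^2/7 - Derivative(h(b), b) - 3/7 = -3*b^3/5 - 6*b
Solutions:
 h(b) = C1 + 3*b^4/20 - 5*b^3/21 + 3*b^2 - 3*b/7


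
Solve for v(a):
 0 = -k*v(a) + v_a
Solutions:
 v(a) = C1*exp(a*k)


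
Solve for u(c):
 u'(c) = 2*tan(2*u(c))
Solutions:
 u(c) = -asin(C1*exp(4*c))/2 + pi/2
 u(c) = asin(C1*exp(4*c))/2


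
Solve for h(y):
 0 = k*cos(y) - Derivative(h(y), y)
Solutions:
 h(y) = C1 + k*sin(y)


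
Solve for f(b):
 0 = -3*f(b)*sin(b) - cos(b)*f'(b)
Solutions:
 f(b) = C1*cos(b)^3


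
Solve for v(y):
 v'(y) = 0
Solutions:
 v(y) = C1


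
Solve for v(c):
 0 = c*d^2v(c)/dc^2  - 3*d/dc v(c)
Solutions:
 v(c) = C1 + C2*c^4


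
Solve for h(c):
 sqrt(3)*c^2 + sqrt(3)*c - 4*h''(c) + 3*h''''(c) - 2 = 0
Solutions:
 h(c) = C1 + C2*c + C3*exp(-2*sqrt(3)*c/3) + C4*exp(2*sqrt(3)*c/3) + sqrt(3)*c^4/48 + sqrt(3)*c^3/24 + c^2*(-4 + 3*sqrt(3))/16


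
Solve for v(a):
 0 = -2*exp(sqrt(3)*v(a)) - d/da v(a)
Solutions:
 v(a) = sqrt(3)*(2*log(1/(C1 + 2*a)) - log(3))/6


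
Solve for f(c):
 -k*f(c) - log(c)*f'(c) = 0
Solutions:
 f(c) = C1*exp(-k*li(c))


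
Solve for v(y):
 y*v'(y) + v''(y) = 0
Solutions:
 v(y) = C1 + C2*erf(sqrt(2)*y/2)


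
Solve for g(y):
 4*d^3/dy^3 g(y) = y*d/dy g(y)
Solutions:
 g(y) = C1 + Integral(C2*airyai(2^(1/3)*y/2) + C3*airybi(2^(1/3)*y/2), y)


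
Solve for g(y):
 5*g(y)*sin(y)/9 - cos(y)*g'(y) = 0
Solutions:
 g(y) = C1/cos(y)^(5/9)


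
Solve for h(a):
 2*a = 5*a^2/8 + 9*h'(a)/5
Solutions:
 h(a) = C1 - 25*a^3/216 + 5*a^2/9


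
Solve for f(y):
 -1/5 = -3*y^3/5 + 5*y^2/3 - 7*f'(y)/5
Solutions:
 f(y) = C1 - 3*y^4/28 + 25*y^3/63 + y/7


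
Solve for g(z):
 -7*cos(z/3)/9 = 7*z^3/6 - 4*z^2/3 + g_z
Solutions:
 g(z) = C1 - 7*z^4/24 + 4*z^3/9 - 7*sin(z/3)/3


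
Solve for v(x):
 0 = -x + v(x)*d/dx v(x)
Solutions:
 v(x) = -sqrt(C1 + x^2)
 v(x) = sqrt(C1 + x^2)


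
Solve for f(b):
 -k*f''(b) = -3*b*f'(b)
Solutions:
 f(b) = C1 + C2*erf(sqrt(6)*b*sqrt(-1/k)/2)/sqrt(-1/k)


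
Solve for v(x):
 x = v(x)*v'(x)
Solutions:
 v(x) = -sqrt(C1 + x^2)
 v(x) = sqrt(C1 + x^2)


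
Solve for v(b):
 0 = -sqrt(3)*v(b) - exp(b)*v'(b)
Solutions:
 v(b) = C1*exp(sqrt(3)*exp(-b))


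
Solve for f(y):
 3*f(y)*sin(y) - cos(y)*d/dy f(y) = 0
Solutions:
 f(y) = C1/cos(y)^3


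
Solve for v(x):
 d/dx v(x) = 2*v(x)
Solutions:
 v(x) = C1*exp(2*x)


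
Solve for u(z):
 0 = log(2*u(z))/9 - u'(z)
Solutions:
 -9*Integral(1/(log(_y) + log(2)), (_y, u(z))) = C1 - z


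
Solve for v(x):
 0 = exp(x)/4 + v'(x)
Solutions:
 v(x) = C1 - exp(x)/4


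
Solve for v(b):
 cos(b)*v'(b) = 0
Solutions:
 v(b) = C1


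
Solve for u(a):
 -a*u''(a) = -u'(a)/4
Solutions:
 u(a) = C1 + C2*a^(5/4)


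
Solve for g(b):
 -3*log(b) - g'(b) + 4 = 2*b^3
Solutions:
 g(b) = C1 - b^4/2 - 3*b*log(b) + 7*b


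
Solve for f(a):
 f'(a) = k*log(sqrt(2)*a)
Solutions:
 f(a) = C1 + a*k*log(a) - a*k + a*k*log(2)/2


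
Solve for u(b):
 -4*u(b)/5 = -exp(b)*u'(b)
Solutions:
 u(b) = C1*exp(-4*exp(-b)/5)


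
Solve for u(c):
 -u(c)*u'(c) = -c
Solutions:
 u(c) = -sqrt(C1 + c^2)
 u(c) = sqrt(C1 + c^2)


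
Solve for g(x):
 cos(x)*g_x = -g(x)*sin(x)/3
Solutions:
 g(x) = C1*cos(x)^(1/3)


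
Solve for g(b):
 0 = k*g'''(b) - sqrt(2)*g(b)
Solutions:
 g(b) = C1*exp(2^(1/6)*b*(1/k)^(1/3)) + C2*exp(2^(1/6)*b*(-1 + sqrt(3)*I)*(1/k)^(1/3)/2) + C3*exp(-2^(1/6)*b*(1 + sqrt(3)*I)*(1/k)^(1/3)/2)


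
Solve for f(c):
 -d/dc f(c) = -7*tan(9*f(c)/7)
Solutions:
 f(c) = -7*asin(C1*exp(9*c))/9 + 7*pi/9
 f(c) = 7*asin(C1*exp(9*c))/9


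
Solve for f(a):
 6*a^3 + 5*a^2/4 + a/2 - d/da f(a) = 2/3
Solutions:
 f(a) = C1 + 3*a^4/2 + 5*a^3/12 + a^2/4 - 2*a/3


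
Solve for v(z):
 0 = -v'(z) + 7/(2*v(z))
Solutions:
 v(z) = -sqrt(C1 + 7*z)
 v(z) = sqrt(C1 + 7*z)


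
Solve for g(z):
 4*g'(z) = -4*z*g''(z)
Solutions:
 g(z) = C1 + C2*log(z)


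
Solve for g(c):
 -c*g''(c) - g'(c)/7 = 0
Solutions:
 g(c) = C1 + C2*c^(6/7)


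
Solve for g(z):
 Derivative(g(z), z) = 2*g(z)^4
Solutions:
 g(z) = (-1/(C1 + 6*z))^(1/3)
 g(z) = (-1/(C1 + 2*z))^(1/3)*(-3^(2/3) - 3*3^(1/6)*I)/6
 g(z) = (-1/(C1 + 2*z))^(1/3)*(-3^(2/3) + 3*3^(1/6)*I)/6


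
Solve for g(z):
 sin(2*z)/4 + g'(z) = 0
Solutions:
 g(z) = C1 + cos(2*z)/8


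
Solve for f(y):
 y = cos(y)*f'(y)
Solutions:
 f(y) = C1 + Integral(y/cos(y), y)


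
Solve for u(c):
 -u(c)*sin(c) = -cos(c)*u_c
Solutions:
 u(c) = C1/cos(c)


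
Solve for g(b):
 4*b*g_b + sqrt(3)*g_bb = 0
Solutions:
 g(b) = C1 + C2*erf(sqrt(2)*3^(3/4)*b/3)


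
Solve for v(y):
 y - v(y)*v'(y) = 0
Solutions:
 v(y) = -sqrt(C1 + y^2)
 v(y) = sqrt(C1 + y^2)


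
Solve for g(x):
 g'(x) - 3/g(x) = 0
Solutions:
 g(x) = -sqrt(C1 + 6*x)
 g(x) = sqrt(C1 + 6*x)


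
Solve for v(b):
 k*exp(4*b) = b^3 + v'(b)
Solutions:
 v(b) = C1 - b^4/4 + k*exp(4*b)/4


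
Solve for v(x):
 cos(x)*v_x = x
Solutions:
 v(x) = C1 + Integral(x/cos(x), x)


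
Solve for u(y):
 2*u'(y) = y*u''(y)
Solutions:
 u(y) = C1 + C2*y^3


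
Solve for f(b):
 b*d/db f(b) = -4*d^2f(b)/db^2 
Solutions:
 f(b) = C1 + C2*erf(sqrt(2)*b/4)


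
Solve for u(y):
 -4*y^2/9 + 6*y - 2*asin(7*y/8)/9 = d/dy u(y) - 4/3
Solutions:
 u(y) = C1 - 4*y^3/27 + 3*y^2 - 2*y*asin(7*y/8)/9 + 4*y/3 - 2*sqrt(64 - 49*y^2)/63


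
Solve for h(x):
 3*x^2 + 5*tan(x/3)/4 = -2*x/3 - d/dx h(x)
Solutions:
 h(x) = C1 - x^3 - x^2/3 + 15*log(cos(x/3))/4


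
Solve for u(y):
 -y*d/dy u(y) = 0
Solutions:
 u(y) = C1


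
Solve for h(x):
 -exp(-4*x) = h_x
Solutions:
 h(x) = C1 + exp(-4*x)/4


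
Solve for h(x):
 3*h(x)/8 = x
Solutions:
 h(x) = 8*x/3


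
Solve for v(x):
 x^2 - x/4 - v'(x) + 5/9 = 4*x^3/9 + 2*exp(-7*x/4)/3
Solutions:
 v(x) = C1 - x^4/9 + x^3/3 - x^2/8 + 5*x/9 + 8*exp(-7*x/4)/21


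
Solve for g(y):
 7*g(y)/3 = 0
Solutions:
 g(y) = 0


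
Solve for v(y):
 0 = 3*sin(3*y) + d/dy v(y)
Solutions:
 v(y) = C1 + cos(3*y)


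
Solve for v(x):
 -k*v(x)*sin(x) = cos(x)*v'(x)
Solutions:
 v(x) = C1*exp(k*log(cos(x)))


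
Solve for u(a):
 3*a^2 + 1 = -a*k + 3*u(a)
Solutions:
 u(a) = a^2 + a*k/3 + 1/3


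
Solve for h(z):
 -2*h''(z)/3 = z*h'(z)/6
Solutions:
 h(z) = C1 + C2*erf(sqrt(2)*z/4)


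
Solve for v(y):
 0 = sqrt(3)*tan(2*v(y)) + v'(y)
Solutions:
 v(y) = -asin(C1*exp(-2*sqrt(3)*y))/2 + pi/2
 v(y) = asin(C1*exp(-2*sqrt(3)*y))/2


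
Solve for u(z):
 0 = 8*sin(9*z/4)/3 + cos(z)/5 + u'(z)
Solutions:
 u(z) = C1 - sin(z)/5 + 32*cos(9*z/4)/27


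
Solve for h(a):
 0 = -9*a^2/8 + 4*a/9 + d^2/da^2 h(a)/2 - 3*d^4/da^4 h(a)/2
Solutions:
 h(a) = C1 + C2*a + C3*exp(-sqrt(3)*a/3) + C4*exp(sqrt(3)*a/3) + 3*a^4/16 - 4*a^3/27 + 27*a^2/4


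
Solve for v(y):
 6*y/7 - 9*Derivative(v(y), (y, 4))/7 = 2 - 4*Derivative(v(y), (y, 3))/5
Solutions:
 v(y) = C1 + C2*y + C3*y^2 + C4*exp(28*y/45) - 5*y^4/112 + 305*y^3/2352


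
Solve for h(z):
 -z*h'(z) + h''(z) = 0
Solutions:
 h(z) = C1 + C2*erfi(sqrt(2)*z/2)


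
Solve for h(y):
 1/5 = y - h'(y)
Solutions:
 h(y) = C1 + y^2/2 - y/5


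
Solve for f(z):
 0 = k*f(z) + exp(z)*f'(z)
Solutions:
 f(z) = C1*exp(k*exp(-z))


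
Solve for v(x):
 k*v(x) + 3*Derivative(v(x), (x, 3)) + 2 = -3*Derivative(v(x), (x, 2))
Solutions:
 v(x) = C1*exp(-x*((9*k/2 + sqrt((9*k + 2)^2 - 4)/2 + 1)^(1/3) + 1 + (9*k/2 + sqrt((9*k + 2)^2 - 4)/2 + 1)^(-1/3))/3) + C2*exp(x*((9*k/2 + sqrt((9*k + 2)^2 - 4)/2 + 1)^(1/3) - sqrt(3)*I*(9*k/2 + sqrt((9*k + 2)^2 - 4)/2 + 1)^(1/3) - 2 - 4/((-1 + sqrt(3)*I)*(9*k/2 + sqrt((9*k + 2)^2 - 4)/2 + 1)^(1/3)))/6) + C3*exp(x*((9*k/2 + sqrt((9*k + 2)^2 - 4)/2 + 1)^(1/3) + sqrt(3)*I*(9*k/2 + sqrt((9*k + 2)^2 - 4)/2 + 1)^(1/3) - 2 + 4/((1 + sqrt(3)*I)*(9*k/2 + sqrt((9*k + 2)^2 - 4)/2 + 1)^(1/3)))/6) - 2/k


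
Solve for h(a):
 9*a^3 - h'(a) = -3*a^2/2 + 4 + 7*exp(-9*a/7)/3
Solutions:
 h(a) = C1 + 9*a^4/4 + a^3/2 - 4*a + 49*exp(-9*a/7)/27


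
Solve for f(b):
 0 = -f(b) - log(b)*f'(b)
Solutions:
 f(b) = C1*exp(-li(b))


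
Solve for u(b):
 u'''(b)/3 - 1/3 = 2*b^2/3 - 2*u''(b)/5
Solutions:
 u(b) = C1 + C2*b + C3*exp(-6*b/5) + 5*b^4/36 - 25*b^3/54 + 85*b^2/54


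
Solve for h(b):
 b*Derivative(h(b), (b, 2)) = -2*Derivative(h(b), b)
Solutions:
 h(b) = C1 + C2/b


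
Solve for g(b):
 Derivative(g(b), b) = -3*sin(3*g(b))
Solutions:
 g(b) = -acos((-C1 - exp(18*b))/(C1 - exp(18*b)))/3 + 2*pi/3
 g(b) = acos((-C1 - exp(18*b))/(C1 - exp(18*b)))/3


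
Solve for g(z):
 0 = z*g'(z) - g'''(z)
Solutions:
 g(z) = C1 + Integral(C2*airyai(z) + C3*airybi(z), z)


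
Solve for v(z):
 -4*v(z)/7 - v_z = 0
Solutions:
 v(z) = C1*exp(-4*z/7)


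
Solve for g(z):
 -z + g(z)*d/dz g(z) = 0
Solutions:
 g(z) = -sqrt(C1 + z^2)
 g(z) = sqrt(C1 + z^2)


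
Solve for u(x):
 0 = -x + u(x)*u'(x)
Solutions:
 u(x) = -sqrt(C1 + x^2)
 u(x) = sqrt(C1 + x^2)


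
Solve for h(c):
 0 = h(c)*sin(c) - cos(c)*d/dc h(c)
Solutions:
 h(c) = C1/cos(c)


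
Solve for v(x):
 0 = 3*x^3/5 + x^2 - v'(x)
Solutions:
 v(x) = C1 + 3*x^4/20 + x^3/3


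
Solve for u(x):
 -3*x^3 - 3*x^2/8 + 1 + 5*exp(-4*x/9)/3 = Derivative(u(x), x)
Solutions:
 u(x) = C1 - 3*x^4/4 - x^3/8 + x - 15*exp(-4*x/9)/4


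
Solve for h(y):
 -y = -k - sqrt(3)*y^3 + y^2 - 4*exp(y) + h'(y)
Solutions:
 h(y) = C1 + k*y + sqrt(3)*y^4/4 - y^3/3 - y^2/2 + 4*exp(y)


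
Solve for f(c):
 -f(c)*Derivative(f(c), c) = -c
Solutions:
 f(c) = -sqrt(C1 + c^2)
 f(c) = sqrt(C1 + c^2)


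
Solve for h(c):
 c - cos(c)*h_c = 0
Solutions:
 h(c) = C1 + Integral(c/cos(c), c)


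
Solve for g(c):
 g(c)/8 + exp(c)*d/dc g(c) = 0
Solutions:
 g(c) = C1*exp(exp(-c)/8)


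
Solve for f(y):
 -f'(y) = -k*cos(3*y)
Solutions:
 f(y) = C1 + k*sin(3*y)/3


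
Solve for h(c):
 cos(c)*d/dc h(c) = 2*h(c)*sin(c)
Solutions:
 h(c) = C1/cos(c)^2


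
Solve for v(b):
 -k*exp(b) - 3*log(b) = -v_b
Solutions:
 v(b) = C1 + 3*b*log(b) - 3*b + k*exp(b)


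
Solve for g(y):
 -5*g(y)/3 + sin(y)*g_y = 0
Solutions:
 g(y) = C1*(cos(y) - 1)^(5/6)/(cos(y) + 1)^(5/6)


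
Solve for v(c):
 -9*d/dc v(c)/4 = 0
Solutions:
 v(c) = C1


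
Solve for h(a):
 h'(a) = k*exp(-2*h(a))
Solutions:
 h(a) = log(-sqrt(C1 + 2*a*k))
 h(a) = log(C1 + 2*a*k)/2


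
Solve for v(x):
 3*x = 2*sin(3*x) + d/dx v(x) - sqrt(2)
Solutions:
 v(x) = C1 + 3*x^2/2 + sqrt(2)*x + 2*cos(3*x)/3


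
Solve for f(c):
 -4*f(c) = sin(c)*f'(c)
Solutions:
 f(c) = C1*(cos(c)^2 + 2*cos(c) + 1)/(cos(c)^2 - 2*cos(c) + 1)


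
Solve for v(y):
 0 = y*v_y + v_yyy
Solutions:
 v(y) = C1 + Integral(C2*airyai(-y) + C3*airybi(-y), y)


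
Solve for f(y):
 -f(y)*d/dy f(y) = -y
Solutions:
 f(y) = -sqrt(C1 + y^2)
 f(y) = sqrt(C1 + y^2)


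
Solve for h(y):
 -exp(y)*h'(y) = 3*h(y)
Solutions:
 h(y) = C1*exp(3*exp(-y))


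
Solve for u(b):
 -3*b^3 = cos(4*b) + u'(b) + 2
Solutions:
 u(b) = C1 - 3*b^4/4 - 2*b - sin(4*b)/4


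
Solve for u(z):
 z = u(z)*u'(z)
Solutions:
 u(z) = -sqrt(C1 + z^2)
 u(z) = sqrt(C1 + z^2)


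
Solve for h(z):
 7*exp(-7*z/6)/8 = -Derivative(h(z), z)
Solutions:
 h(z) = C1 + 3*exp(-7*z/6)/4


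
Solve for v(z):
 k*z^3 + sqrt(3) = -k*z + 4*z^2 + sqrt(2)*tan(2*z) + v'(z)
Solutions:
 v(z) = C1 + k*z^4/4 + k*z^2/2 - 4*z^3/3 + sqrt(3)*z + sqrt(2)*log(cos(2*z))/2


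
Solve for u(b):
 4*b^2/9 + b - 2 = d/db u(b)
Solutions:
 u(b) = C1 + 4*b^3/27 + b^2/2 - 2*b


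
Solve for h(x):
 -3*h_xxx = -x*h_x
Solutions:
 h(x) = C1 + Integral(C2*airyai(3^(2/3)*x/3) + C3*airybi(3^(2/3)*x/3), x)


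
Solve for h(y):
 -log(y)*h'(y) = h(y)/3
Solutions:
 h(y) = C1*exp(-li(y)/3)


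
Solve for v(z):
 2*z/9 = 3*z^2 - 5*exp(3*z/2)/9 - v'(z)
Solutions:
 v(z) = C1 + z^3 - z^2/9 - 10*exp(3*z/2)/27


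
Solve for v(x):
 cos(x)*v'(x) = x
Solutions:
 v(x) = C1 + Integral(x/cos(x), x)


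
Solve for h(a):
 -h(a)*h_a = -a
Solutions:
 h(a) = -sqrt(C1 + a^2)
 h(a) = sqrt(C1 + a^2)


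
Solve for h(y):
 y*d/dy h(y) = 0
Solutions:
 h(y) = C1


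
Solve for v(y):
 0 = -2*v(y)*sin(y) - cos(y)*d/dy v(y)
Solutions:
 v(y) = C1*cos(y)^2


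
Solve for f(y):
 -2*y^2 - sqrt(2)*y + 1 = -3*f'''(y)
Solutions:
 f(y) = C1 + C2*y + C3*y^2 + y^5/90 + sqrt(2)*y^4/72 - y^3/18


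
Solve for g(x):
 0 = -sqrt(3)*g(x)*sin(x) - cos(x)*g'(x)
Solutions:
 g(x) = C1*cos(x)^(sqrt(3))


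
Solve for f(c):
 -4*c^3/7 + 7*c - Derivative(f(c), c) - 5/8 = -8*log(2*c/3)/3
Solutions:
 f(c) = C1 - c^4/7 + 7*c^2/2 + 8*c*log(c)/3 - 79*c/24 - 8*c*log(3)/3 + 8*c*log(2)/3


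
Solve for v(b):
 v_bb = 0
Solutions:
 v(b) = C1 + C2*b


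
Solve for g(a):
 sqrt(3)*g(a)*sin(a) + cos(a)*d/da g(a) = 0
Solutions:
 g(a) = C1*cos(a)^(sqrt(3))


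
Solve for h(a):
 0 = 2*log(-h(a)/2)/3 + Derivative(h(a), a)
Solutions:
 3*Integral(1/(log(-_y) - log(2)), (_y, h(a)))/2 = C1 - a


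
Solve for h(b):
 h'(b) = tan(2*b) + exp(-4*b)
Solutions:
 h(b) = C1 + log(tan(2*b)^2 + 1)/4 - exp(-4*b)/4


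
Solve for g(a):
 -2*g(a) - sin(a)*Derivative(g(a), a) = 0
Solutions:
 g(a) = C1*(cos(a) + 1)/(cos(a) - 1)


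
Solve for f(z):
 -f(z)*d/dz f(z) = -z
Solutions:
 f(z) = -sqrt(C1 + z^2)
 f(z) = sqrt(C1 + z^2)


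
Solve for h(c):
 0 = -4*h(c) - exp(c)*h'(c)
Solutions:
 h(c) = C1*exp(4*exp(-c))


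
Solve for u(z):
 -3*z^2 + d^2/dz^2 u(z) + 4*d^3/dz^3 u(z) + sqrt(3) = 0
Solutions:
 u(z) = C1 + C2*z + C3*exp(-z/4) + z^4/4 - 4*z^3 + z^2*(48 - sqrt(3)/2)


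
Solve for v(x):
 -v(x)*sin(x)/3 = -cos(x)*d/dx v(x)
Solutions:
 v(x) = C1/cos(x)^(1/3)


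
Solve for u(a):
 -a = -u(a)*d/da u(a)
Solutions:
 u(a) = -sqrt(C1 + a^2)
 u(a) = sqrt(C1 + a^2)


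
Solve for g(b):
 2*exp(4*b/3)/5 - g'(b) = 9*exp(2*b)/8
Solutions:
 g(b) = C1 + 3*exp(4*b/3)/10 - 9*exp(2*b)/16


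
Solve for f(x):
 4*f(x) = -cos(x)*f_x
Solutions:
 f(x) = C1*(sin(x)^2 - 2*sin(x) + 1)/(sin(x)^2 + 2*sin(x) + 1)


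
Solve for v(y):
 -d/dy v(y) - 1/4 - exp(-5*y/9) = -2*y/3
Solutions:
 v(y) = C1 + y^2/3 - y/4 + 9*exp(-5*y/9)/5


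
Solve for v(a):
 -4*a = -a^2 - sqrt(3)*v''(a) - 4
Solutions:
 v(a) = C1 + C2*a - sqrt(3)*a^4/36 + 2*sqrt(3)*a^3/9 - 2*sqrt(3)*a^2/3


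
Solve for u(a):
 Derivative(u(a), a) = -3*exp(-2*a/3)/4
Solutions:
 u(a) = C1 + 9*exp(-2*a/3)/8


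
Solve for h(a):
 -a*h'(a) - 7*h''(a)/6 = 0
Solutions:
 h(a) = C1 + C2*erf(sqrt(21)*a/7)


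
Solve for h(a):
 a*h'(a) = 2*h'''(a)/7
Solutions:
 h(a) = C1 + Integral(C2*airyai(2^(2/3)*7^(1/3)*a/2) + C3*airybi(2^(2/3)*7^(1/3)*a/2), a)


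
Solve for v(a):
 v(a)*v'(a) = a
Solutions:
 v(a) = -sqrt(C1 + a^2)
 v(a) = sqrt(C1 + a^2)


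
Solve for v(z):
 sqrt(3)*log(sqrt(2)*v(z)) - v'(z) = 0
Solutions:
 -2*sqrt(3)*Integral(1/(2*log(_y) + log(2)), (_y, v(z)))/3 = C1 - z


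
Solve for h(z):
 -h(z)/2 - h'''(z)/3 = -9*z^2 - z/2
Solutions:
 h(z) = C3*exp(-2^(2/3)*3^(1/3)*z/2) + 18*z^2 + z + (C1*sin(2^(2/3)*3^(5/6)*z/4) + C2*cos(2^(2/3)*3^(5/6)*z/4))*exp(2^(2/3)*3^(1/3)*z/4)


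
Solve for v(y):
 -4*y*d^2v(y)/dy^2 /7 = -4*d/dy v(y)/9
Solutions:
 v(y) = C1 + C2*y^(16/9)


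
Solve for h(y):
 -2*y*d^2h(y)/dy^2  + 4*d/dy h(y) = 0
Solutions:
 h(y) = C1 + C2*y^3


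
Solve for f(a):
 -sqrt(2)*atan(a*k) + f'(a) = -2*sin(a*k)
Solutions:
 f(a) = C1 - 2*Piecewise((-cos(a*k)/k, Ne(k, 0)), (0, True)) + sqrt(2)*Piecewise((a*atan(a*k) - log(a^2*k^2 + 1)/(2*k), Ne(k, 0)), (0, True))


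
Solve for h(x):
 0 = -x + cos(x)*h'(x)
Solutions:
 h(x) = C1 + Integral(x/cos(x), x)


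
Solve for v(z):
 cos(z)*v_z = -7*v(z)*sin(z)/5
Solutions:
 v(z) = C1*cos(z)^(7/5)


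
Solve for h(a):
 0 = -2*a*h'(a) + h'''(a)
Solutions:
 h(a) = C1 + Integral(C2*airyai(2^(1/3)*a) + C3*airybi(2^(1/3)*a), a)


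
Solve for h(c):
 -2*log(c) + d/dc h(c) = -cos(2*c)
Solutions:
 h(c) = C1 + 2*c*log(c) - 2*c - sin(2*c)/2


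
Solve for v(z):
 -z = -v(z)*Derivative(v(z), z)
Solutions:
 v(z) = -sqrt(C1 + z^2)
 v(z) = sqrt(C1 + z^2)


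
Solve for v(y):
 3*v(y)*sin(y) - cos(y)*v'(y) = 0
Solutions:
 v(y) = C1/cos(y)^3


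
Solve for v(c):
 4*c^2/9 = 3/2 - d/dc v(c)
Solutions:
 v(c) = C1 - 4*c^3/27 + 3*c/2


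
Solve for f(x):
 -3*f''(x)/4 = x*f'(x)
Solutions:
 f(x) = C1 + C2*erf(sqrt(6)*x/3)


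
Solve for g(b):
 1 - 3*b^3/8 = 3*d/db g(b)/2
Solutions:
 g(b) = C1 - b^4/16 + 2*b/3


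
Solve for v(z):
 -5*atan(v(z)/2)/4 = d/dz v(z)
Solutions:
 Integral(1/atan(_y/2), (_y, v(z))) = C1 - 5*z/4


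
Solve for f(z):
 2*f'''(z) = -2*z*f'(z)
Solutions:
 f(z) = C1 + Integral(C2*airyai(-z) + C3*airybi(-z), z)


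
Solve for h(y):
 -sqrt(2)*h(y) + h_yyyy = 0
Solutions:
 h(y) = C1*exp(-2^(1/8)*y) + C2*exp(2^(1/8)*y) + C3*sin(2^(1/8)*y) + C4*cos(2^(1/8)*y)


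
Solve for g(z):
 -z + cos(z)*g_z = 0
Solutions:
 g(z) = C1 + Integral(z/cos(z), z)


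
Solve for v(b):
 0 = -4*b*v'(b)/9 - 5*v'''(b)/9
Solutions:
 v(b) = C1 + Integral(C2*airyai(-10^(2/3)*b/5) + C3*airybi(-10^(2/3)*b/5), b)


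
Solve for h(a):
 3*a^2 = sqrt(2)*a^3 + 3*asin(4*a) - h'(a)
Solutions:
 h(a) = C1 + sqrt(2)*a^4/4 - a^3 + 3*a*asin(4*a) + 3*sqrt(1 - 16*a^2)/4


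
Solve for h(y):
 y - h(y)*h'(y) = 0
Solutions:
 h(y) = -sqrt(C1 + y^2)
 h(y) = sqrt(C1 + y^2)


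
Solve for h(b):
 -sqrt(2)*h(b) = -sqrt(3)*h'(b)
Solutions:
 h(b) = C1*exp(sqrt(6)*b/3)


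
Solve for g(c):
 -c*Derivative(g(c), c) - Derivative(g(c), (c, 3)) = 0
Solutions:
 g(c) = C1 + Integral(C2*airyai(-c) + C3*airybi(-c), c)


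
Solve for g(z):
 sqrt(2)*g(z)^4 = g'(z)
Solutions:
 g(z) = (-1/(C1 + 3*sqrt(2)*z))^(1/3)
 g(z) = (-1/(C1 + sqrt(2)*z))^(1/3)*(-3^(2/3) - 3*3^(1/6)*I)/6
 g(z) = (-1/(C1 + sqrt(2)*z))^(1/3)*(-3^(2/3) + 3*3^(1/6)*I)/6


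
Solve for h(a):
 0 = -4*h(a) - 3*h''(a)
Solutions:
 h(a) = C1*sin(2*sqrt(3)*a/3) + C2*cos(2*sqrt(3)*a/3)


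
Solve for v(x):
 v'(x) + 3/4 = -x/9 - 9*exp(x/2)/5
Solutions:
 v(x) = C1 - x^2/18 - 3*x/4 - 18*exp(x/2)/5


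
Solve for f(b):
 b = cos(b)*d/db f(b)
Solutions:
 f(b) = C1 + Integral(b/cos(b), b)


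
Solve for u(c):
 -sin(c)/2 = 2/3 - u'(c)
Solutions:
 u(c) = C1 + 2*c/3 - cos(c)/2


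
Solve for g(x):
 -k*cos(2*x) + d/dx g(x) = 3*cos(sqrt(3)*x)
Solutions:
 g(x) = C1 + k*sin(2*x)/2 + sqrt(3)*sin(sqrt(3)*x)


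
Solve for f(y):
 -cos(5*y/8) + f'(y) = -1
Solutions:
 f(y) = C1 - y + 8*sin(5*y/8)/5


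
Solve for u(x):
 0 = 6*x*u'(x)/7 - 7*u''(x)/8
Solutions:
 u(x) = C1 + C2*erfi(2*sqrt(6)*x/7)


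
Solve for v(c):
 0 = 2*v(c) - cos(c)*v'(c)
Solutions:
 v(c) = C1*(sin(c) + 1)/(sin(c) - 1)


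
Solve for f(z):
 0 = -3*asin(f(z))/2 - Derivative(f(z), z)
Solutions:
 Integral(1/asin(_y), (_y, f(z))) = C1 - 3*z/2


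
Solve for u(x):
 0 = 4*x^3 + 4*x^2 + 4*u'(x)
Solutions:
 u(x) = C1 - x^4/4 - x^3/3


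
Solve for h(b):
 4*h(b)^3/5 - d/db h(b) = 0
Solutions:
 h(b) = -sqrt(10)*sqrt(-1/(C1 + 4*b))/2
 h(b) = sqrt(10)*sqrt(-1/(C1 + 4*b))/2


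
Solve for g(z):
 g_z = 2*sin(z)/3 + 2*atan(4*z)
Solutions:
 g(z) = C1 + 2*z*atan(4*z) - log(16*z^2 + 1)/4 - 2*cos(z)/3


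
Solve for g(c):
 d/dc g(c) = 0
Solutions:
 g(c) = C1


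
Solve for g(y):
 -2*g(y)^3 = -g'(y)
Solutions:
 g(y) = -sqrt(2)*sqrt(-1/(C1 + 2*y))/2
 g(y) = sqrt(2)*sqrt(-1/(C1 + 2*y))/2


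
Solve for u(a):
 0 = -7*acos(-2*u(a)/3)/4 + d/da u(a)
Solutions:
 Integral(1/acos(-2*_y/3), (_y, u(a))) = C1 + 7*a/4


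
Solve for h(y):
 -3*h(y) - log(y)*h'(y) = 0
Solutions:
 h(y) = C1*exp(-3*li(y))


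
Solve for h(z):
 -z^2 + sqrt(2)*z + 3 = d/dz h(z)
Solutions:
 h(z) = C1 - z^3/3 + sqrt(2)*z^2/2 + 3*z


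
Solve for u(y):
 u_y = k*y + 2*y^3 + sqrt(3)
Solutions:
 u(y) = C1 + k*y^2/2 + y^4/2 + sqrt(3)*y


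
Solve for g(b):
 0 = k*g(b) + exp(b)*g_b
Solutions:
 g(b) = C1*exp(k*exp(-b))


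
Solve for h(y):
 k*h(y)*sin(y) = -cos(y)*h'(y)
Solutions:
 h(y) = C1*exp(k*log(cos(y)))


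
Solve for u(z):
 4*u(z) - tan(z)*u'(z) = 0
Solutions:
 u(z) = C1*sin(z)^4


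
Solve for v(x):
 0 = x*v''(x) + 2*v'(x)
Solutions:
 v(x) = C1 + C2/x


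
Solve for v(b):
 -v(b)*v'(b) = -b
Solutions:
 v(b) = -sqrt(C1 + b^2)
 v(b) = sqrt(C1 + b^2)


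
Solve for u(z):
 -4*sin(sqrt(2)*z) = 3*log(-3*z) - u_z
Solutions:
 u(z) = C1 + 3*z*log(-z) - 3*z + 3*z*log(3) - 2*sqrt(2)*cos(sqrt(2)*z)


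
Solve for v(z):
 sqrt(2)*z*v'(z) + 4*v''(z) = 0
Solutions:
 v(z) = C1 + C2*erf(2^(3/4)*z/4)


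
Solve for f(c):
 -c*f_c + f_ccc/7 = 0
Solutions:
 f(c) = C1 + Integral(C2*airyai(7^(1/3)*c) + C3*airybi(7^(1/3)*c), c)


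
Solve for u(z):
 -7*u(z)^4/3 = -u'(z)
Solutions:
 u(z) = (-1/(C1 + 7*z))^(1/3)
 u(z) = (-1/(C1 + 7*z))^(1/3)*(-1 - sqrt(3)*I)/2
 u(z) = (-1/(C1 + 7*z))^(1/3)*(-1 + sqrt(3)*I)/2


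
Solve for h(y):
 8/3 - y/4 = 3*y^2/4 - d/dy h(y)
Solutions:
 h(y) = C1 + y^3/4 + y^2/8 - 8*y/3


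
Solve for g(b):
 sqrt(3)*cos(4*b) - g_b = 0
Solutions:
 g(b) = C1 + sqrt(3)*sin(4*b)/4


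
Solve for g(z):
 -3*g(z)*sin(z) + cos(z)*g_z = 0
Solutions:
 g(z) = C1/cos(z)^3


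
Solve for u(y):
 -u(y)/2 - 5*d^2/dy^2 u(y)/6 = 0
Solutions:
 u(y) = C1*sin(sqrt(15)*y/5) + C2*cos(sqrt(15)*y/5)


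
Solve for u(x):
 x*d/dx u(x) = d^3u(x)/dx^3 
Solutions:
 u(x) = C1 + Integral(C2*airyai(x) + C3*airybi(x), x)


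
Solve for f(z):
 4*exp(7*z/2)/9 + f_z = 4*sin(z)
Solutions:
 f(z) = C1 - 8*exp(7*z/2)/63 - 4*cos(z)


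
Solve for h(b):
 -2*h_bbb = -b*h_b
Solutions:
 h(b) = C1 + Integral(C2*airyai(2^(2/3)*b/2) + C3*airybi(2^(2/3)*b/2), b)


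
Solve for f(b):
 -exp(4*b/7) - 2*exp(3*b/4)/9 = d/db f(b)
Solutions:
 f(b) = C1 - 7*exp(4*b/7)/4 - 8*exp(3*b/4)/27


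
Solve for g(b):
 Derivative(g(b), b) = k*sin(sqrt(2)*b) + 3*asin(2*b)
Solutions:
 g(b) = C1 + 3*b*asin(2*b) - sqrt(2)*k*cos(sqrt(2)*b)/2 + 3*sqrt(1 - 4*b^2)/2
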